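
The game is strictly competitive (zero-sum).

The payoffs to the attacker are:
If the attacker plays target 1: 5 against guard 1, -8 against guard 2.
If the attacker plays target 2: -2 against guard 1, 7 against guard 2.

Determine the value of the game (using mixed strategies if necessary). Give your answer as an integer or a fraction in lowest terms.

Row minima are -8 and -2, so the attacker's maximin is -2; column maxima are 5 and 7, so the defender's minimax is 5. These differ, so the equilibrium is in mixed strategies.
Let the attacker play target 1 with probability p. The defender is indifferent when 5p − 2(1−p) = −8p + 7(1−p), giving p = 9/22.
Let the defender play guard 1 with probability q. The attacker is indifferent when 5q − 8(1−q) = −2q + 7(1−q), giving q = 15/22.
The value is 5·(15/22) + (-8)·(7/22) = 19/22.

19/22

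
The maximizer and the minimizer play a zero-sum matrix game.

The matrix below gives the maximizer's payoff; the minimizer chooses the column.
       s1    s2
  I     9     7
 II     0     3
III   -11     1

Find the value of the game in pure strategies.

7

Row minima: 7, 0, -11 → the maximizer's maximin is 7.
Column maxima: 9, 7 → the minimizer's minimax is 7.
They coincide at (I, s2), so the value is 7.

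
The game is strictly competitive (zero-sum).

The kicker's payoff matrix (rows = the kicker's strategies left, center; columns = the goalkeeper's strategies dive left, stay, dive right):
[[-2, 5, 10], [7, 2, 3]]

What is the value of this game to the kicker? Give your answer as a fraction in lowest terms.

13/4

Column dive right is strictly dominated by stay for the goalkeeper (it gives the kicker more in every row).
The remaining 2×2 game on (left, center) × (dive left, stay) has no saddle point. Let the kicker play left with probability p; indifference gives −2p + 7(1−p) = 5p + 2(1−p), so p = 5/12.
Similarly the goalkeeper's optimal q on dive left is 1/4, and the value is -2·(1/4) + (5)·(3/4) = 13/4.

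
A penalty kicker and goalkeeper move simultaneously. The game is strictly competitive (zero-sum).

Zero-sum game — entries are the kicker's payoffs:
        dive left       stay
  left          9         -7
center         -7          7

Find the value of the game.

7/15

Row minima are -7 and -7, so the kicker's maximin is -7; column maxima are 9 and 7, so the goalkeeper's minimax is 7. These differ, so the equilibrium is in mixed strategies.
Let the kicker play left with probability p. The goalkeeper is indifferent when 9p − 7(1−p) = −7p + 7(1−p), giving p = 7/15.
Let the goalkeeper play dive left with probability q. The kicker is indifferent when 9q − 7(1−q) = −7q + 7(1−q), giving q = 7/15.
The value is 9·(7/15) + (-7)·(8/15) = 7/15.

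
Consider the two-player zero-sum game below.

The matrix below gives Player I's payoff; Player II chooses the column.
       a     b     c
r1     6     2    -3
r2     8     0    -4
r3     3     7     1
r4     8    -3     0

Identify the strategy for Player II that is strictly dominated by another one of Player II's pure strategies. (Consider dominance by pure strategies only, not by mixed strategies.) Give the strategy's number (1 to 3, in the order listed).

Player II prefers columns that give Player I less. Compare a with c: -3 < 6, -4 < 8, 1 < 3, 0 < 8.
So c strictly dominates a for Player II; a is strictly dominated.

1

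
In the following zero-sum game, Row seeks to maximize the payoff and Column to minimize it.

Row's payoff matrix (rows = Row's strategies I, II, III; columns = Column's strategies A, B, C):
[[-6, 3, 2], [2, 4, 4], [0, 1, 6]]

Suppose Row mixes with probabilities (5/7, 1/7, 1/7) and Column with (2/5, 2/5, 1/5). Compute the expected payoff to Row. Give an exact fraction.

4/35

Against (2/5, 2/5, 1/5), each row's expected payoff is I: -4/5; II: 16/5; III: 8/5.
Taking the (5/7, 1/7, 1/7)-weighted average: (5/7)·(-4/5) + (1/7)·(16/5) + (1/7)·(8/5) = 4/35.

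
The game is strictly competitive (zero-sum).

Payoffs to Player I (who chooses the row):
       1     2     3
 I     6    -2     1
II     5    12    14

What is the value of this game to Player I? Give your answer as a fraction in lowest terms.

82/15

Column 3 is strictly dominated by 2 for Player II (it gives Player I more in every row).
The remaining 2×2 game on (I, II) × (1, 2) has no saddle point. Let Player I play I with probability p; indifference gives 6p + 5(1−p) = −2p + 12(1−p), so p = 7/15.
Similarly Player II's optimal q on 1 is 14/15, and the value is 6·(14/15) + (-2)·(1/15) = 82/15.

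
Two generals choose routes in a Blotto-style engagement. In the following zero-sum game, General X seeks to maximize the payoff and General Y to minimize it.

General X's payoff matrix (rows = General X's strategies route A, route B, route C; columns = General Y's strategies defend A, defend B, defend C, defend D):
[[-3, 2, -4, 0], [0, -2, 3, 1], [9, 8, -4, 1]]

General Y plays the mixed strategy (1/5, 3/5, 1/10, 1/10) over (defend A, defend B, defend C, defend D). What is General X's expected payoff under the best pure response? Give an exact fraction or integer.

63/10

route A: (-3)·(1/5) + (2)·(3/5) + (-4)·(1/10) + (0)·(1/10) = 1/5.
route B: (0)·(1/5) + (-2)·(3/5) + (3)·(1/10) + (1)·(1/10) = -4/5.
route C: (9)·(1/5) + (8)·(3/5) + (-4)·(1/10) + (1)·(1/10) = 63/10.
The best pure response is route C with expected payoff 63/10.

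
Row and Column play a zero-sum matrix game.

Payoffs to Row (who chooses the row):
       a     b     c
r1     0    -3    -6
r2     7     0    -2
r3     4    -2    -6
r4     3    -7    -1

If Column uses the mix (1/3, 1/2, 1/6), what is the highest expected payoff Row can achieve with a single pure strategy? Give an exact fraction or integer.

r1: (0)·(1/3) + (-3)·(1/2) + (-6)·(1/6) = -5/2.
r2: (7)·(1/3) + (0)·(1/2) + (-2)·(1/6) = 2.
r3: (4)·(1/3) + (-2)·(1/2) + (-6)·(1/6) = -2/3.
r4: (3)·(1/3) + (-7)·(1/2) + (-1)·(1/6) = -8/3.
The best pure response is r2 with expected payoff 2.

2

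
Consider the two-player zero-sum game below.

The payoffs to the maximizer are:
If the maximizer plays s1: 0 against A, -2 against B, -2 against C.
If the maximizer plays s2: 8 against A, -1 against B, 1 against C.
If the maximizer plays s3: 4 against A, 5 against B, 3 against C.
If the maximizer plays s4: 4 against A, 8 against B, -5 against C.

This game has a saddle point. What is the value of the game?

3

Row minima: -2, -1, 3, -5 → the maximizer's maximin is 3.
Column maxima: 8, 8, 3 → the minimizer's minimax is 3.
They coincide at (s3, C), so the value is 3.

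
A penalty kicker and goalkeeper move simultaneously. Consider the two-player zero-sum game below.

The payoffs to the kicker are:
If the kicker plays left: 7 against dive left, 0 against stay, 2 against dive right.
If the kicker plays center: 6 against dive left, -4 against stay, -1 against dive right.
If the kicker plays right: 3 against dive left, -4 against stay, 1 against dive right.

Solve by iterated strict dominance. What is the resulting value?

0

Column dive left is strictly dominated by stay for the goalkeeper (0<7, -4<6, -4<3); eliminate dive left.
Row center is strictly dominated by row left (0>-4, 2>-1); eliminate center.
Column dive right is strictly dominated by stay for the goalkeeper (0<2, -4<1); eliminate dive right.
Row right is strictly dominated by row left (0>-4); eliminate right.
Only (left, stay) remains, with payoff 0.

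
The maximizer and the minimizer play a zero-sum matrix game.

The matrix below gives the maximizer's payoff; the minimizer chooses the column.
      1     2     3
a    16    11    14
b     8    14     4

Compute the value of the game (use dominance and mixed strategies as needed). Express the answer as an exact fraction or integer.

152/13

Column 1 is strictly dominated by 3 for the minimizer (it gives the maximizer more in every row).
The remaining 2×2 game on (a, b) × (2, 3) has no saddle point. Let the maximizer play a with probability p; indifference gives 11p + 14(1−p) = 14p + 4(1−p), so p = 10/13.
Similarly the minimizer's optimal q on 2 is 10/13, and the value is 11·(10/13) + (14)·(3/13) = 152/13.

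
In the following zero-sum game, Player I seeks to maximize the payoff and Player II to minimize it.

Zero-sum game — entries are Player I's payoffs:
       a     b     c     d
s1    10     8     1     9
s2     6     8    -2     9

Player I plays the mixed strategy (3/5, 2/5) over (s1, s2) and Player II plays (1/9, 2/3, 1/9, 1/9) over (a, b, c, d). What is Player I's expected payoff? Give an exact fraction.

326/45

Against (1/9, 2/3, 1/9, 1/9), each row's expected payoff is s1: 68/9; s2: 61/9.
Taking the (3/5, 2/5)-weighted average: (3/5)·(68/9) + (2/5)·(61/9) = 326/45.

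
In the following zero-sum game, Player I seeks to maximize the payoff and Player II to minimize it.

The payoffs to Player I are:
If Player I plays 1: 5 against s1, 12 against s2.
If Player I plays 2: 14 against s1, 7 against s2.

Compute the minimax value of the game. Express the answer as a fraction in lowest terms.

Row minima are 5 and 7, so Player I's maximin is 7; column maxima are 14 and 12, so Player II's minimax is 12. These differ, so the equilibrium is in mixed strategies.
Let Player I play 1 with probability p. Player II is indifferent when 5p + 14(1−p) = 12p + 7(1−p), giving p = 1/2.
Let Player II play s1 with probability q. Player I is indifferent when 5q + 12(1−q) = 14q + 7(1−q), giving q = 5/14.
The value is 5·(5/14) + (12)·(9/14) = 19/2.

19/2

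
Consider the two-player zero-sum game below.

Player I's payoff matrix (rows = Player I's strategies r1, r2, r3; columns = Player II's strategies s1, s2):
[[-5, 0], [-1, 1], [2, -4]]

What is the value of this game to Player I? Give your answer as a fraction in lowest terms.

Row r1 is strictly dominated by row r2, so Player I never plays it.
The remaining 2×2 game on (r2, r3) × (s1, s2) has no saddle point. Let Player I play r2 with probability p; indifference gives −p + 2(1−p) = p − 4(1−p), so p = 3/4.
Similarly Player II's optimal q on s1 is 5/8, and the value is -1·(5/8) + (1)·(3/8) = -1/4.

-1/4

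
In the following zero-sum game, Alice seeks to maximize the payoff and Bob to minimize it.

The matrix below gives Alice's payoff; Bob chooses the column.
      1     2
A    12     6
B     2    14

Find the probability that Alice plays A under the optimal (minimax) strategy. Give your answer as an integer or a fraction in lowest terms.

2/3

Row minima are 6 and 2, so Alice's maximin is 6; column maxima are 12 and 14, so Bob's minimax is 12. These differ, so the equilibrium is in mixed strategies.
Let Alice play A with probability p. Bob is indifferent when 12p + 2(1−p) = 6p + 14(1−p), giving p = 2/3.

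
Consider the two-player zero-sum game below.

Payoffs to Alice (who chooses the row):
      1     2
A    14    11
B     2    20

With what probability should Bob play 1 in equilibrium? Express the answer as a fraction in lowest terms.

3/7

Row minima are 11 and 2, so Alice's maximin is 11; column maxima are 14 and 20, so Bob's minimax is 14. These differ, so the equilibrium is in mixed strategies.
Let Bob play 1 with probability q. Alice is indifferent when 14q + 11(1−q) = 2q + 20(1−q), giving q = 3/7.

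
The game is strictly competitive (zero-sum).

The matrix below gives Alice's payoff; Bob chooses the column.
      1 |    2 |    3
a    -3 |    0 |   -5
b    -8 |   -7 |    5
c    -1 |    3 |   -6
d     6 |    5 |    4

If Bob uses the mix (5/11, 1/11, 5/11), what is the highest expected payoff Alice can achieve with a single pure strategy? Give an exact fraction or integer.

5

a: (-3)·(5/11) + (0)·(1/11) + (-5)·(5/11) = -40/11.
b: (-8)·(5/11) + (-7)·(1/11) + (5)·(5/11) = -2.
c: (-1)·(5/11) + (3)·(1/11) + (-6)·(5/11) = -32/11.
d: (6)·(5/11) + (5)·(1/11) + (4)·(5/11) = 5.
The best pure response is d with expected payoff 5.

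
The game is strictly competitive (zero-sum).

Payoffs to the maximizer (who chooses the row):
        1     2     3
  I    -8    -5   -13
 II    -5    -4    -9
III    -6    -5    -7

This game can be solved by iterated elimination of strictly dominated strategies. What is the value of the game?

Column 2 is strictly dominated by 1 for the minimizer (-8<-5, -5<-4, -6<-5); eliminate 2.
Row I is strictly dominated by row II (-5>-8, -9>-13); eliminate I.
Column 1 is strictly dominated by 3 for the minimizer (-9<-5, -7<-6); eliminate 1.
Row II is strictly dominated by row III (-7>-9); eliminate II.
Only (III, 3) remains, with payoff -7.

-7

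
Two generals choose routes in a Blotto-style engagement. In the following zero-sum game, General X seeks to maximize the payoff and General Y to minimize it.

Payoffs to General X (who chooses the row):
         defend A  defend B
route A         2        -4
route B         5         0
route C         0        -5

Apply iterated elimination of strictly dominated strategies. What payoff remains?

0

Column defend A is strictly dominated by defend B for General Y (-4<2, 0<5, -5<0); eliminate defend A.
Row route A is strictly dominated by row route B (0>-4); eliminate route A.
Row route C is strictly dominated by row route B (0>-5); eliminate route C.
Only (route B, defend B) remains, with payoff 0.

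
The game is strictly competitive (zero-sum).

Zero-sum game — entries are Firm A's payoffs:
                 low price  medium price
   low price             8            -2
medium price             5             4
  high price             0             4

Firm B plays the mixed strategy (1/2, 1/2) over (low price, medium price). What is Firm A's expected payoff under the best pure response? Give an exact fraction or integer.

low price: (8)·(1/2) + (-2)·(1/2) = 3.
medium price: (5)·(1/2) + (4)·(1/2) = 9/2.
high price: (0)·(1/2) + (4)·(1/2) = 2.
The best pure response is medium price with expected payoff 9/2.

9/2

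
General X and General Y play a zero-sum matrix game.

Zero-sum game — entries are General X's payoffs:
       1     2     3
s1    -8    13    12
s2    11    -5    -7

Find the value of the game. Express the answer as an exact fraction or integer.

2

Column 2 is strictly dominated by 3 for General Y (it gives General X more in every row).
The remaining 2×2 game on (s1, s2) × (1, 3) has no saddle point. Let General X play s1 with probability p; indifference gives −8p + 11(1−p) = 12p − 7(1−p), so p = 9/19.
Similarly General Y's optimal q on 1 is 1/2, and the value is -8·(1/2) + (12)·(1/2) = 2.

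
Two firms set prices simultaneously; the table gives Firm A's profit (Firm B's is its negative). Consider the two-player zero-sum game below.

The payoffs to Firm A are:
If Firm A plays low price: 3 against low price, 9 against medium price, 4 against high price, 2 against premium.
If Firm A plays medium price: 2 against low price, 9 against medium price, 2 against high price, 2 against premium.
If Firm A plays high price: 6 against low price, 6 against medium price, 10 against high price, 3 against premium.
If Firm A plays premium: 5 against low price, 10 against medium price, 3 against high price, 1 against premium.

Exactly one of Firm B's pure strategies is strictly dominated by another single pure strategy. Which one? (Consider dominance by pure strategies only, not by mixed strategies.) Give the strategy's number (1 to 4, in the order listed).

Firm B prefers columns that give Firm A less. Compare medium price with premium: 2 < 9, 2 < 9, 3 < 6, 1 < 10.
So premium strictly dominates medium price for Firm B; medium price is strictly dominated.

2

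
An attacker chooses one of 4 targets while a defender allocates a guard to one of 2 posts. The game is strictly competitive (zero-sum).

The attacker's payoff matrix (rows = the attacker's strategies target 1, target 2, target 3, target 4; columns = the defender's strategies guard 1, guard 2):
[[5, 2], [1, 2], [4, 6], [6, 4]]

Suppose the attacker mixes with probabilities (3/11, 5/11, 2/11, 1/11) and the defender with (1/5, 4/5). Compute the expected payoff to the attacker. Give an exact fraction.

162/55

Against (1/5, 4/5), each row's expected payoff is target 1: 13/5; target 2: 9/5; target 3: 28/5; target 4: 22/5.
Taking the (3/11, 5/11, 2/11, 1/11)-weighted average: (3/11)·(13/5) + (5/11)·(9/5) + (2/11)·(28/5) + (1/11)·(22/5) = 162/55.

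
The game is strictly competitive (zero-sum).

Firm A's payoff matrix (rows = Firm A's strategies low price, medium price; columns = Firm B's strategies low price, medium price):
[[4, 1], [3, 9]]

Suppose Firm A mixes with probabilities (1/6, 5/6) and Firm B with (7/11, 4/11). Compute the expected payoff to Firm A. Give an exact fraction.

317/66

Against (7/11, 4/11), each row's expected payoff is low price: 32/11; medium price: 57/11.
Taking the (1/6, 5/6)-weighted average: (1/6)·(32/11) + (5/6)·(57/11) = 317/66.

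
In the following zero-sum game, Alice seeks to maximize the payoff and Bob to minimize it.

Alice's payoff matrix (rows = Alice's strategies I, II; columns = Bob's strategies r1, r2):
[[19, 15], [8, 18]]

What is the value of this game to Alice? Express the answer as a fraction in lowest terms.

111/7

Row minima are 15 and 8, so Alice's maximin is 15; column maxima are 19 and 18, so Bob's minimax is 18. These differ, so the equilibrium is in mixed strategies.
Let Alice play I with probability p. Bob is indifferent when 19p + 8(1−p) = 15p + 18(1−p), giving p = 5/7.
Let Bob play r1 with probability q. Alice is indifferent when 19q + 15(1−q) = 8q + 18(1−q), giving q = 3/14.
The value is 19·(3/14) + (15)·(11/14) = 111/7.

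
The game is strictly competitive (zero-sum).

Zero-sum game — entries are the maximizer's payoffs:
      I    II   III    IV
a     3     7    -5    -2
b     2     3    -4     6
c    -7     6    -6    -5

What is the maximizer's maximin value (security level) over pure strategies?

The worst-case payoff for each row is a: -5, b: -4, c: -7.
The best of these is -4.

-4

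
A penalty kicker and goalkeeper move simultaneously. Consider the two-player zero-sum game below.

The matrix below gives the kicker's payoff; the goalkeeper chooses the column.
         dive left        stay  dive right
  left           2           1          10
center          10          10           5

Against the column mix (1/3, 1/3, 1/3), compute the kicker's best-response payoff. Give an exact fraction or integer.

left: (2)·(1/3) + (1)·(1/3) + (10)·(1/3) = 13/3.
center: (10)·(1/3) + (10)·(1/3) + (5)·(1/3) = 25/3.
The best pure response is center with expected payoff 25/3.

25/3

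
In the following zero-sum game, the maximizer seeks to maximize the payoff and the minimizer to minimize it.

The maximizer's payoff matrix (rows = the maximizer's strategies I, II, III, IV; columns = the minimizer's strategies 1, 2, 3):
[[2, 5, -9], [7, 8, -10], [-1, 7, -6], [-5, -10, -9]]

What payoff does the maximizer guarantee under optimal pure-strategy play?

-6

Row minima: -9, -10, -6, -10 → the maximizer's maximin is -6.
Column maxima: 7, 8, -6 → the minimizer's minimax is -6.
They coincide at (III, 3), so the value is -6.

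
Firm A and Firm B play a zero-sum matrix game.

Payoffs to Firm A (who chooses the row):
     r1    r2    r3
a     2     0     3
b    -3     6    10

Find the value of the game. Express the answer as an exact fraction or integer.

12/11

Column r3 is strictly dominated by r2 for Firm B (it gives Firm A more in every row).
The remaining 2×2 game on (a, b) × (r1, r2) has no saddle point. Let Firm A play a with probability p; indifference gives 2p − 3(1−p) = 6(1−p), so p = 9/11.
Similarly Firm B's optimal q on r1 is 6/11, and the value is 2·(6/11) + (0)·(5/11) = 12/11.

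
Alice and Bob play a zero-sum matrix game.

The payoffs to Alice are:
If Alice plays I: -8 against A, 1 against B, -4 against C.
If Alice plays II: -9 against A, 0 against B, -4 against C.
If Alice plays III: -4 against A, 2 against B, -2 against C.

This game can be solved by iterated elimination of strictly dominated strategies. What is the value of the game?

Column C is strictly dominated by A for Bob (-8<-4, -9<-4, -4<-2); eliminate C.
Row I is strictly dominated by row III (-4>-8, 2>1); eliminate I.
Row II is strictly dominated by row III (-4>-9, 2>0); eliminate II.
Column B is strictly dominated by A for Bob (-4<2); eliminate B.
Only (III, A) remains, with payoff -4.

-4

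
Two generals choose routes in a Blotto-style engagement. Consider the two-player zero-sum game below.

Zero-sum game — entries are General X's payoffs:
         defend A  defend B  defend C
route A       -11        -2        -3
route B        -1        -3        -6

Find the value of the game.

-63/13

Column defend B is strictly dominated by defend C for General Y (it gives General X more in every row).
The remaining 2×2 game on (route A, route B) × (defend A, defend C) has no saddle point. Let General X play route A with probability p; indifference gives −11p − (1−p) = −3p − 6(1−p), so p = 5/13.
Similarly General Y's optimal q on defend A is 3/13, and the value is -11·(3/13) + (-3)·(10/13) = -63/13.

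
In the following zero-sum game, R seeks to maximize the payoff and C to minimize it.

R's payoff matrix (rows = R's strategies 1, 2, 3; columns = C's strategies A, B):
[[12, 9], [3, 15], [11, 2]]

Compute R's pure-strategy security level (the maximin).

9

The worst-case payoff for each row is 1: 9, 2: 3, 3: 2.
The best of these is 9.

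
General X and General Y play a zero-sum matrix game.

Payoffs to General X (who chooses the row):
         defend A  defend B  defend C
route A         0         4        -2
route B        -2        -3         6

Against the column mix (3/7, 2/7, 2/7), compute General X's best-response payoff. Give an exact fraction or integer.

route A: (0)·(3/7) + (4)·(2/7) + (-2)·(2/7) = 4/7.
route B: (-2)·(3/7) + (-3)·(2/7) + (6)·(2/7) = 0.
The best pure response is route A with expected payoff 4/7.

4/7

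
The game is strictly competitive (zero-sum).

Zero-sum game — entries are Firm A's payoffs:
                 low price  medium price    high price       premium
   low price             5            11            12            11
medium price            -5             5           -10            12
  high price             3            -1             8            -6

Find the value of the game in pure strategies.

5

Row minima: 5, -10, -6 → Firm A's maximin is 5.
Column maxima: 5, 11, 12, 12 → Firm B's minimax is 5.
They coincide at (low price, low price), so the value is 5.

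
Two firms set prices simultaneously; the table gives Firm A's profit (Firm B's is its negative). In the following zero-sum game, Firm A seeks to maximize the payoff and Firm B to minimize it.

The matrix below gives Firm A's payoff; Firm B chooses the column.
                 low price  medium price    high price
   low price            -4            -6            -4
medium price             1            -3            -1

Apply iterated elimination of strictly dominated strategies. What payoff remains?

-3

Row low price is strictly dominated by row medium price (1>-4, -3>-6, -1>-4); eliminate low price.
Column high price is strictly dominated by medium price for Firm B (-3<-1); eliminate high price.
Column low price is strictly dominated by medium price for Firm B (-3<1); eliminate low price.
Only (medium price, medium price) remains, with payoff -3.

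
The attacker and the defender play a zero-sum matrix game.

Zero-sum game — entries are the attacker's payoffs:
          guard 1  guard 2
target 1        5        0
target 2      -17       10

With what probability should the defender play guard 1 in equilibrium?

5/16

Row minima are 0 and -17, so the attacker's maximin is 0; column maxima are 5 and 10, so the defender's minimax is 5. These differ, so the equilibrium is in mixed strategies.
Let the defender play guard 1 with probability q. The attacker is indifferent when 5q = −17q + 10(1−q), giving q = 5/16.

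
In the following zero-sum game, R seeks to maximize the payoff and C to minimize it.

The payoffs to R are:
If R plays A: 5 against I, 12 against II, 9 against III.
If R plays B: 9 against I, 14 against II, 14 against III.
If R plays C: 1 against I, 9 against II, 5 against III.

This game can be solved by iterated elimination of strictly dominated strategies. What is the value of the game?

9

Row C is strictly dominated by row A (5>1, 12>9, 9>5); eliminate C.
Column II is strictly dominated by I for C (5<12, 9<14); eliminate II.
Row A is strictly dominated by row B (9>5, 14>9); eliminate A.
Column III is strictly dominated by I for C (9<14); eliminate III.
Only (B, I) remains, with payoff 9.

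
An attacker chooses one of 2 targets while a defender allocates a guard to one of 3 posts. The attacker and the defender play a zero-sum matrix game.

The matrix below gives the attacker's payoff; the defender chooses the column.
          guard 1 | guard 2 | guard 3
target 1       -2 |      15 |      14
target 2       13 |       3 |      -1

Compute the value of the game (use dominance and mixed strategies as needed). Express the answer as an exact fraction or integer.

6

Column guard 2 is strictly dominated by guard 3 for the defender (it gives the attacker more in every row).
The remaining 2×2 game on (target 1, target 2) × (guard 1, guard 3) has no saddle point. Let the attacker play target 1 with probability p; indifference gives −2p + 13(1−p) = 14p − (1−p), so p = 7/15.
Similarly the defender's optimal q on guard 1 is 1/2, and the value is -2·(1/2) + (14)·(1/2) = 6.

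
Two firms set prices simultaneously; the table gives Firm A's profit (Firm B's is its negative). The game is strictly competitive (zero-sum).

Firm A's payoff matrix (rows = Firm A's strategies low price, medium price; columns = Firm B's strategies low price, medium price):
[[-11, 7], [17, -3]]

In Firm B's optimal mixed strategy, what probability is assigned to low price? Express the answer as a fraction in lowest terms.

5/19

Row minima are -11 and -3, so Firm A's maximin is -3; column maxima are 17 and 7, so Firm B's minimax is 7. These differ, so the equilibrium is in mixed strategies.
Let Firm B play low price with probability q. Firm A is indifferent when −11q + 7(1−q) = 17q − 3(1−q), giving q = 5/19.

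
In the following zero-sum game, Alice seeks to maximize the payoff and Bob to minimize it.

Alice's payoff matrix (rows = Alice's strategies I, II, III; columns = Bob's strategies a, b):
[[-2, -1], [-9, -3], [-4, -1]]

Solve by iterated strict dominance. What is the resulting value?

Row II is strictly dominated by row I (-2>-9, -1>-3); eliminate II.
Column b is strictly dominated by a for Bob (-2<-1, -4<-1); eliminate b.
Row III is strictly dominated by row I (-2>-4); eliminate III.
Only (I, a) remains, with payoff -2.

-2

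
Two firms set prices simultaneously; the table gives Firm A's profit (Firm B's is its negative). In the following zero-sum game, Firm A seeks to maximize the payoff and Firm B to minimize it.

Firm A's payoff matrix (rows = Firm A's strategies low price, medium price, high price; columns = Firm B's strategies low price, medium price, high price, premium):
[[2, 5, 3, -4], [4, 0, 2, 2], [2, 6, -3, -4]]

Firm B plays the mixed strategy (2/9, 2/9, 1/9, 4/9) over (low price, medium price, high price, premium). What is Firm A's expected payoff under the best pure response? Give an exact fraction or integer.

low price: (2)·(2/9) + (5)·(2/9) + (3)·(1/9) + (-4)·(4/9) = 1/9.
medium price: (4)·(2/9) + (0)·(2/9) + (2)·(1/9) + (2)·(4/9) = 2.
high price: (2)·(2/9) + (6)·(2/9) + (-3)·(1/9) + (-4)·(4/9) = -1/3.
The best pure response is medium price with expected payoff 2.

2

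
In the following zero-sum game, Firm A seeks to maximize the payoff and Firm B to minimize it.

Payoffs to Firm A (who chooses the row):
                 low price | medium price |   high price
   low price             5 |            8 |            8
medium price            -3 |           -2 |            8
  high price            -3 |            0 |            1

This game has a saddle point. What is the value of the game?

5

Row minima: 5, -3, -3 → Firm A's maximin is 5.
Column maxima: 5, 8, 8 → Firm B's minimax is 5.
They coincide at (low price, low price), so the value is 5.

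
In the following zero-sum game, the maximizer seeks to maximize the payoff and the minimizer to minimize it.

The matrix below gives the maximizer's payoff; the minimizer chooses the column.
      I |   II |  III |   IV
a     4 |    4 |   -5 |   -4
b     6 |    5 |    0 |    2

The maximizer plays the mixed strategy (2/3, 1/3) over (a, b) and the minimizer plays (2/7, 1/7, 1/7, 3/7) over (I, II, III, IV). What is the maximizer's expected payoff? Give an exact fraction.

Against (2/7, 1/7, 1/7, 3/7), each row's expected payoff is a: -5/7; b: 23/7.
Taking the (2/3, 1/3)-weighted average: (2/3)·(-5/7) + (1/3)·(23/7) = 13/21.

13/21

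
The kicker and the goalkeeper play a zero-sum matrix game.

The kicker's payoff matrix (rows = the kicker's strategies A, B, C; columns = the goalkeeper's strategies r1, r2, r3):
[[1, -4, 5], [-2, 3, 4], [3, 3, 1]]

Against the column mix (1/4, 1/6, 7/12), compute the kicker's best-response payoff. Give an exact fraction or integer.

5/2

A: (1)·(1/4) + (-4)·(1/6) + (5)·(7/12) = 5/2.
B: (-2)·(1/4) + (3)·(1/6) + (4)·(7/12) = 7/3.
C: (3)·(1/4) + (3)·(1/6) + (1)·(7/12) = 11/6.
The best pure response is A with expected payoff 5/2.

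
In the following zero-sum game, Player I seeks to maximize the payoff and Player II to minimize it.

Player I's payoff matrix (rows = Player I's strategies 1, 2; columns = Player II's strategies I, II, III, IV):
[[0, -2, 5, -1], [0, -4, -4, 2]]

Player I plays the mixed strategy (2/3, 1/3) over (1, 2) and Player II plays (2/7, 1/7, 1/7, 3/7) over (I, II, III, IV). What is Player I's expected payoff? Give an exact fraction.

Against (2/7, 1/7, 1/7, 3/7), each row's expected payoff is 1: 0; 2: -2/7.
Taking the (2/3, 1/3)-weighted average: (2/3)·(0) + (1/3)·(-2/7) = -2/21.

-2/21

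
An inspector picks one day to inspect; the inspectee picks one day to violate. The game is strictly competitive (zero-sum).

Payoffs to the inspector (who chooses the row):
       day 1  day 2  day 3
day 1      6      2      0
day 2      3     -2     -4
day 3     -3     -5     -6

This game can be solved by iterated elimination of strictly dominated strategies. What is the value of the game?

0

Row day 3 is strictly dominated by row day 1 (6>-3, 2>-5, 0>-6); eliminate day 3.
Row day 2 is strictly dominated by row day 1 (6>3, 2>-2, 0>-4); eliminate day 2.
Column day 2 is strictly dominated by day 3 for the inspectee (0<2); eliminate day 2.
Column day 1 is strictly dominated by day 3 for the inspectee (0<6); eliminate day 1.
Only (day 1, day 3) remains, with payoff 0.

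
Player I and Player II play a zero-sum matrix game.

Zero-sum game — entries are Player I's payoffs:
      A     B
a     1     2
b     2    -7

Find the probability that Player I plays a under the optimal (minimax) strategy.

Row minima are 1 and -7, so Player I's maximin is 1; column maxima are 2 and 2, so Player II's minimax is 2. These differ, so the equilibrium is in mixed strategies.
Let Player I play a with probability p. Player II is indifferent when p + 2(1−p) = 2p − 7(1−p), giving p = 9/10.

9/10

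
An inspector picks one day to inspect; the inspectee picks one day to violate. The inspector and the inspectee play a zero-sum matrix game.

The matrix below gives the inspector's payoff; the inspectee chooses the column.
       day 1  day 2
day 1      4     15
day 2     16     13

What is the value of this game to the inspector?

94/7

Row minima are 4 and 13, so the inspector's maximin is 13; column maxima are 16 and 15, so the inspectee's minimax is 15. These differ, so the equilibrium is in mixed strategies.
Let the inspector play day 1 with probability p. The inspectee is indifferent when 4p + 16(1−p) = 15p + 13(1−p), giving p = 3/14.
Let the inspectee play day 1 with probability q. The inspector is indifferent when 4q + 15(1−q) = 16q + 13(1−q), giving q = 1/7.
The value is 4·(1/7) + (15)·(6/7) = 94/7.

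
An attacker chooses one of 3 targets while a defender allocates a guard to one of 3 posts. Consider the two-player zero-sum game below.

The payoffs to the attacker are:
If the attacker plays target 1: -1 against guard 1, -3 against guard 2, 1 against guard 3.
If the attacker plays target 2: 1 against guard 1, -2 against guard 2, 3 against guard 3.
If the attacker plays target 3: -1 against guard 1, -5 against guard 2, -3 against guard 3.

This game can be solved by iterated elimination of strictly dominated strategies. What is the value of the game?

Column guard 3 is strictly dominated by guard 2 for the defender (-3<1, -2<3, -5<-3); eliminate guard 3.
Row target 3 is strictly dominated by row target 2 (1>-1, -2>-5); eliminate target 3.
Column guard 1 is strictly dominated by guard 2 for the defender (-3<-1, -2<1); eliminate guard 1.
Row target 1 is strictly dominated by row target 2 (-2>-3); eliminate target 1.
Only (target 2, guard 2) remains, with payoff -2.

-2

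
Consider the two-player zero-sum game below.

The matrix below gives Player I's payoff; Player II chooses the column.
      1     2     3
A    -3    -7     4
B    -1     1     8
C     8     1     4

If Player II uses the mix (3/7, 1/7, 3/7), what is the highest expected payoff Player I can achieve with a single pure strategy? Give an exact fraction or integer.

A: (-3)·(3/7) + (-7)·(1/7) + (4)·(3/7) = -4/7.
B: (-1)·(3/7) + (1)·(1/7) + (8)·(3/7) = 22/7.
C: (8)·(3/7) + (1)·(1/7) + (4)·(3/7) = 37/7.
The best pure response is C with expected payoff 37/7.

37/7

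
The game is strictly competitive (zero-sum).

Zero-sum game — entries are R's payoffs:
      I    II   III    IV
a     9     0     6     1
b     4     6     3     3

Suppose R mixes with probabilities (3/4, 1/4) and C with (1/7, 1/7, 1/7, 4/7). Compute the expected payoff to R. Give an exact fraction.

Against (1/7, 1/7, 1/7, 4/7), each row's expected payoff is a: 19/7; b: 25/7.
Taking the (3/4, 1/4)-weighted average: (3/4)·(19/7) + (1/4)·(25/7) = 41/14.

41/14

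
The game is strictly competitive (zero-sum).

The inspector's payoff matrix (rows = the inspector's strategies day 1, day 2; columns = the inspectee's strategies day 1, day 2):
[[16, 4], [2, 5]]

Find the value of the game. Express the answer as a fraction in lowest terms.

Row minima are 4 and 2, so the inspector's maximin is 4; column maxima are 16 and 5, so the inspectee's minimax is 5. These differ, so the equilibrium is in mixed strategies.
Let the inspector play day 1 with probability p. The inspectee is indifferent when 16p + 2(1−p) = 4p + 5(1−p), giving p = 1/5.
Let the inspectee play day 1 with probability q. The inspector is indifferent when 16q + 4(1−q) = 2q + 5(1−q), giving q = 1/15.
The value is 16·(1/15) + (4)·(14/15) = 24/5.

24/5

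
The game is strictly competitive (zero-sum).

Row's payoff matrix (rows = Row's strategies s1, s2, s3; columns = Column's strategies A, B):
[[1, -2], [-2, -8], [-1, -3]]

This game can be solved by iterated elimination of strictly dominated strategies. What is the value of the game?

-2

Column A is strictly dominated by B for Column (-2<1, -8<-2, -3<-1); eliminate A.
Row s2 is strictly dominated by row s1 (-2>-8); eliminate s2.
Row s3 is strictly dominated by row s1 (-2>-3); eliminate s3.
Only (s1, B) remains, with payoff -2.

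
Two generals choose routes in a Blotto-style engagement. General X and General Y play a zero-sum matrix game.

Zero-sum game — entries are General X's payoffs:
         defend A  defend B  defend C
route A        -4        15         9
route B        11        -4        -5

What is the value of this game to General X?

79/29

Column defend B is strictly dominated by defend C for General Y (it gives General X more in every row).
The remaining 2×2 game on (route A, route B) × (defend A, defend C) has no saddle point. Let General X play route A with probability p; indifference gives −4p + 11(1−p) = 9p − 5(1−p), so p = 16/29.
Similarly General Y's optimal q on defend A is 14/29, and the value is -4·(14/29) + (9)·(15/29) = 79/29.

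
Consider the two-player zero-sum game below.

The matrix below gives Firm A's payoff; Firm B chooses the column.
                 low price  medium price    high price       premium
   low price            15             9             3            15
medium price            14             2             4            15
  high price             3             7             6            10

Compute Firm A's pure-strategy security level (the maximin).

The worst-case payoff for each row is low price: 3, medium price: 2, high price: 3.
The best of these is 3.

3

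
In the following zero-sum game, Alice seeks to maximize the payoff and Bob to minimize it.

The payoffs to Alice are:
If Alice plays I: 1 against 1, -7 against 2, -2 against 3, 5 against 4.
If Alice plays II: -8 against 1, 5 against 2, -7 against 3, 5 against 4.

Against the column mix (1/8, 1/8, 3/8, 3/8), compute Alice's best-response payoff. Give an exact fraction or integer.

3/8

I: (1)·(1/8) + (-7)·(1/8) + (-2)·(3/8) + (5)·(3/8) = 3/8.
II: (-8)·(1/8) + (5)·(1/8) + (-7)·(3/8) + (5)·(3/8) = -9/8.
The best pure response is I with expected payoff 3/8.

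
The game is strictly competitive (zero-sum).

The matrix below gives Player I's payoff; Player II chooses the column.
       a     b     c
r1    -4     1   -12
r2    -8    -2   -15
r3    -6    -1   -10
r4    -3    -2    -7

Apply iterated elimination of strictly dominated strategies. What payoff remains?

-7

Column b is strictly dominated by a for Player II (-4<1, -8<-2, -6<-1, -3<-2); eliminate b.
Column a is strictly dominated by c for Player II (-12<-4, -15<-8, -10<-6, -7<-3); eliminate a.
Row r3 is strictly dominated by row r4 (-7>-10); eliminate r3.
Row r1 is strictly dominated by row r4 (-7>-12); eliminate r1.
Row r2 is strictly dominated by row r4 (-7>-15); eliminate r2.
Only (r4, c) remains, with payoff -7.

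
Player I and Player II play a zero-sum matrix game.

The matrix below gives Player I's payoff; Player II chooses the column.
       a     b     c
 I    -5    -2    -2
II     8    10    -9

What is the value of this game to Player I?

Column b is strictly dominated by a for Player II (it gives Player I more in every row).
The remaining 2×2 game on (I, II) × (a, c) has no saddle point. Let Player I play I with probability p; indifference gives −5p + 8(1−p) = −2p − 9(1−p), so p = 17/20.
Similarly Player II's optimal q on a is 7/20, and the value is -5·(7/20) + (-2)·(13/20) = -61/20.

-61/20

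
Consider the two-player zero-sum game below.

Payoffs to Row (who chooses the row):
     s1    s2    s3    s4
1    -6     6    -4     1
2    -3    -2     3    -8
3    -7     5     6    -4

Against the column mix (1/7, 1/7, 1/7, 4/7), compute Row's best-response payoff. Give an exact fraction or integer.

1: (-6)·(1/7) + (6)·(1/7) + (-4)·(1/7) + (1)·(4/7) = 0.
2: (-3)·(1/7) + (-2)·(1/7) + (3)·(1/7) + (-8)·(4/7) = -34/7.
3: (-7)·(1/7) + (5)·(1/7) + (6)·(1/7) + (-4)·(4/7) = -12/7.
The best pure response is 1 with expected payoff 0.

0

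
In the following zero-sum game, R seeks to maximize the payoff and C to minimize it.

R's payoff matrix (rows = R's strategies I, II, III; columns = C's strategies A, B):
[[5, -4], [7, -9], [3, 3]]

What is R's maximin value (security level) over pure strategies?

The worst-case payoff for each row is I: -4, II: -9, III: 3.
The best of these is 3.

3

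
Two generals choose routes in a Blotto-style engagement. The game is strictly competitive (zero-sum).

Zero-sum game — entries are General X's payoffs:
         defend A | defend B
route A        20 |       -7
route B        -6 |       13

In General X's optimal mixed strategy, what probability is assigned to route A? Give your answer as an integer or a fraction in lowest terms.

19/46

Row minima are -7 and -6, so General X's maximin is -6; column maxima are 20 and 13, so General Y's minimax is 13. These differ, so the equilibrium is in mixed strategies.
Let General X play route A with probability p. General Y is indifferent when 20p − 6(1−p) = −7p + 13(1−p), giving p = 19/46.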